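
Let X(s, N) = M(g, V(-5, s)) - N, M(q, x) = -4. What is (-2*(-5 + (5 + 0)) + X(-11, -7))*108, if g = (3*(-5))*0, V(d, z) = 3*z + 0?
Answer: 324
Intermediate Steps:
V(d, z) = 3*z
g = 0 (g = -15*0 = 0)
X(s, N) = -4 - N
(-2*(-5 + (5 + 0)) + X(-11, -7))*108 = (-2*(-5 + (5 + 0)) + (-4 - 1*(-7)))*108 = (-2*(-5 + 5) + (-4 + 7))*108 = (-2*0 + 3)*108 = (0 + 3)*108 = 3*108 = 324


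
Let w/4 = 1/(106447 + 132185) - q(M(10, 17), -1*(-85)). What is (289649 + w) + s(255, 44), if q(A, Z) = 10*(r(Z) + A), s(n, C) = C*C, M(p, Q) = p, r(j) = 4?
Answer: 17361969451/59658 ≈ 2.9103e+5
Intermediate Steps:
s(n, C) = C²
q(A, Z) = 40 + 10*A (q(A, Z) = 10*(4 + A) = 40 + 10*A)
w = -33408479/59658 (w = 4*(1/(106447 + 132185) - (40 + 10*10)) = 4*(1/238632 - (40 + 100)) = 4*(1/238632 - 1*140) = 4*(1/238632 - 140) = 4*(-33408479/238632) = -33408479/59658 ≈ -560.00)
(289649 + w) + s(255, 44) = (289649 - 33408479/59658) + 44² = 17246471563/59658 + 1936 = 17361969451/59658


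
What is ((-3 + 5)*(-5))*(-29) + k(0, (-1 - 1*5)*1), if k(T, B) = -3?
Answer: 287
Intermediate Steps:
((-3 + 5)*(-5))*(-29) + k(0, (-1 - 1*5)*1) = ((-3 + 5)*(-5))*(-29) - 3 = (2*(-5))*(-29) - 3 = -10*(-29) - 3 = 290 - 3 = 287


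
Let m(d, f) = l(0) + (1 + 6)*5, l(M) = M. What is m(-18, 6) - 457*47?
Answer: -21444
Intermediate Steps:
m(d, f) = 35 (m(d, f) = 0 + (1 + 6)*5 = 0 + 7*5 = 0 + 35 = 35)
m(-18, 6) - 457*47 = 35 - 457*47 = 35 - 21479 = -21444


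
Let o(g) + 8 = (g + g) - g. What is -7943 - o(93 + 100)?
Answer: -8128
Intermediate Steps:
o(g) = -8 + g (o(g) = -8 + ((g + g) - g) = -8 + (2*g - g) = -8 + g)
-7943 - o(93 + 100) = -7943 - (-8 + (93 + 100)) = -7943 - (-8 + 193) = -7943 - 1*185 = -7943 - 185 = -8128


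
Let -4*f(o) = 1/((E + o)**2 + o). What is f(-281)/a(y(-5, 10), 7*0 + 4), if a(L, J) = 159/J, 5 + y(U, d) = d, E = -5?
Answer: -1/12960885 ≈ -7.7155e-8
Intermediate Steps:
y(U, d) = -5 + d
f(o) = -1/(4*(o + (-5 + o)**2)) (f(o) = -1/(4*((-5 + o)**2 + o)) = -1/(4*(o + (-5 + o)**2)))
f(-281)/a(y(-5, 10), 7*0 + 4) = (-1/(4*(-281) + 4*(-5 - 281)**2))/((159/(7*0 + 4))) = (-1/(-1124 + 4*(-286)**2))/((159/(0 + 4))) = (-1/(-1124 + 4*81796))/((159/4)) = (-1/(-1124 + 327184))/((159*(1/4))) = (-1/326060)/(159/4) = -1*1/326060*(4/159) = -1/326060*4/159 = -1/12960885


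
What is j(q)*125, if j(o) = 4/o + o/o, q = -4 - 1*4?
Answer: 125/2 ≈ 62.500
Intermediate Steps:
q = -8 (q = -4 - 4 = -8)
j(o) = 1 + 4/o (j(o) = 4/o + 1 = 1 + 4/o)
j(q)*125 = ((4 - 8)/(-8))*125 = -1/8*(-4)*125 = (1/2)*125 = 125/2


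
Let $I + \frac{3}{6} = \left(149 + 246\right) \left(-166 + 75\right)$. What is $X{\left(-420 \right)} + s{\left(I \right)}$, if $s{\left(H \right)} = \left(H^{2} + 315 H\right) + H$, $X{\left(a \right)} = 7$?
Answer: $\frac{5122880797}{4} \approx 1.2807 \cdot 10^{9}$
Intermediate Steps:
$I = - \frac{71891}{2}$ ($I = - \frac{1}{2} + \left(149 + 246\right) \left(-166 + 75\right) = - \frac{1}{2} + 395 \left(-91\right) = - \frac{1}{2} - 35945 = - \frac{71891}{2} \approx -35946.0$)
$s{\left(H \right)} = H^{2} + 316 H$
$X{\left(-420 \right)} + s{\left(I \right)} = 7 - \frac{71891 \left(316 - \frac{71891}{2}\right)}{2} = 7 - - \frac{5122880769}{4} = 7 + \frac{5122880769}{4} = \frac{5122880797}{4}$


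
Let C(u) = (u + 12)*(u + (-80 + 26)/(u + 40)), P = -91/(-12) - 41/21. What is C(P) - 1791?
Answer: -46317985783/27045648 ≈ -1712.6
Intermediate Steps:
P = 473/84 (P = -91*(-1/12) - 41*1/21 = 91/12 - 41/21 = 473/84 ≈ 5.6310)
C(u) = (12 + u)*(u - 54/(40 + u))
C(P) - 1791 = (-648 + (473/84)**3 + 52*(473/84)**2 + 426*(473/84))/(40 + 473/84) - 1791 = (-648 + 105823817/592704 + 52*(223729/7056) + 33583/14)/(3833/84) - 1791 = 84*(-648 + 105823817/592704 + 2908477/1764 + 33583/14)/3833 - 1791 = (84/3833)*(2120769785/592704) - 1791 = 2120769785/27045648 - 1791 = -46317985783/27045648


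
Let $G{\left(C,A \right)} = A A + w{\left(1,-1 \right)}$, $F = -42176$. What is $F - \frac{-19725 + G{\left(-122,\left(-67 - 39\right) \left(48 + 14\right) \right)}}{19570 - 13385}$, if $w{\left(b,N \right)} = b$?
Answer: $- \frac{60806004}{1237} \approx -49156.0$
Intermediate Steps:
$G{\left(C,A \right)} = 1 + A^{2}$ ($G{\left(C,A \right)} = A A + 1 = A^{2} + 1 = 1 + A^{2}$)
$F - \frac{-19725 + G{\left(-122,\left(-67 - 39\right) \left(48 + 14\right) \right)}}{19570 - 13385} = -42176 - \frac{-19725 + \left(1 + \left(\left(-67 - 39\right) \left(48 + 14\right)\right)^{2}\right)}{19570 - 13385} = -42176 - \frac{-19725 + \left(1 + \left(\left(-106\right) 62\right)^{2}\right)}{6185} = -42176 - \left(-19725 + \left(1 + \left(-6572\right)^{2}\right)\right) \frac{1}{6185} = -42176 - \left(-19725 + \left(1 + 43191184\right)\right) \frac{1}{6185} = -42176 - \left(-19725 + 43191185\right) \frac{1}{6185} = -42176 - 43171460 \cdot \frac{1}{6185} = -42176 - \frac{8634292}{1237} = - \frac{60806004}{1237}$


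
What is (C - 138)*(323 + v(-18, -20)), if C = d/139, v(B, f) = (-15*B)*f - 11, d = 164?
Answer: 96763584/139 ≈ 6.9614e+5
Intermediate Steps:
v(B, f) = -11 - 15*B*f (v(B, f) = -15*B*f - 11 = -11 - 15*B*f)
C = 164/139 ≈ 1.1799
(C - 138)*(323 + v(-18, -20)) = (164/139 - 138)*(323 + (-11 - 15*(-18)*(-20))) = -19018*(323 + (-11 - 5400))/139 = -19018*(323 - 5411)/139 = -19018/139*(-5088) = 96763584/139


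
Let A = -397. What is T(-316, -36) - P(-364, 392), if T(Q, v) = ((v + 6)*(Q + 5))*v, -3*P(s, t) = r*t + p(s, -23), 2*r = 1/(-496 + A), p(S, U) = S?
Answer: -300049256/893 ≈ -3.3600e+5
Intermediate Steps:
r = -1/1786 (r = 1/(2*(-496 - 397)) = (½)/(-893) = (½)*(-1/893) = -1/1786 ≈ -0.00055991)
P(s, t) = -s/3 + t/5358 (P(s, t) = -(-t/1786 + s)/3 = -(s - t/1786)/3 = -s/3 + t/5358)
T(Q, v) = v*(5 + Q)*(6 + v) (T(Q, v) = ((6 + v)*(5 + Q))*v = ((5 + Q)*(6 + v))*v = v*(5 + Q)*(6 + v))
T(-316, -36) - P(-364, 392) = -36*(30 + 5*(-36) + 6*(-316) - 316*(-36)) - (-⅓*(-364) + (1/5358)*392) = -36*(30 - 180 - 1896 + 11376) - (364/3 + 196/2679) = -36*9330 - 1*108416/893 = -335880 - 108416/893 = -300049256/893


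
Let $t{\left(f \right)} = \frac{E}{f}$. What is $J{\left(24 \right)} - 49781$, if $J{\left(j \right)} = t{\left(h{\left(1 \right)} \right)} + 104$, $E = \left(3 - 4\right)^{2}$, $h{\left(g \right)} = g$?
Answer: $-49676$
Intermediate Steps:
$E = 1$ ($E = \left(-1\right)^{2} = 1$)
$t{\left(f \right)} = \frac{1}{f}$ ($t{\left(f \right)} = 1 \frac{1}{f} = \frac{1}{f}$)
$J{\left(j \right)} = 105$ ($J{\left(j \right)} = 1^{-1} + 104 = 1 + 104 = 105$)
$J{\left(24 \right)} - 49781 = 105 - 49781 = -49676$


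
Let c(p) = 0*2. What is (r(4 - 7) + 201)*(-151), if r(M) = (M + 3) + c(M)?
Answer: -30351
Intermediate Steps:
c(p) = 0
r(M) = 3 + M (r(M) = (M + 3) + 0 = (3 + M) + 0 = 3 + M)
(r(4 - 7) + 201)*(-151) = ((3 + (4 - 7)) + 201)*(-151) = ((3 - 3) + 201)*(-151) = (0 + 201)*(-151) = 201*(-151) = -30351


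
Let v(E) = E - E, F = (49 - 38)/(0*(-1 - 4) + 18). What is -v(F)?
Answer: 0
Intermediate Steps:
F = 11/18 (F = 11/(0*(-5) + 18) = 11/(0 + 18) = 11/18 ≈ 0.61111)
v(E) = 0
-v(F) = -1*0 = 0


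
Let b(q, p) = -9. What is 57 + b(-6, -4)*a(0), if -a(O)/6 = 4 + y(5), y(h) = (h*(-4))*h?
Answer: -5127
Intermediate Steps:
y(h) = -4*h² (y(h) = (-4*h)*h = -4*h²)
a(O) = 576 (a(O) = -6*(4 - 4*5²) = -6*(4 - 4*25) = -6*(4 - 100) = -6*(-96) = 576)
57 + b(-6, -4)*a(0) = 57 - 9*576 = 57 - 5184 = -5127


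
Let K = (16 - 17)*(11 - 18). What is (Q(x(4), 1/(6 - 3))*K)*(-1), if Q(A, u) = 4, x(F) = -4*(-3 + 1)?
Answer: -28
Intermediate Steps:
x(F) = 8 (x(F) = -4*(-2) = 8)
K = 7 (K = -1*(-7) = 7)
(Q(x(4), 1/(6 - 3))*K)*(-1) = (4*7)*(-1) = 28*(-1) = -28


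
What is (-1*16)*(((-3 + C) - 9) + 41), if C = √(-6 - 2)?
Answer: -464 - 32*I*√2 ≈ -464.0 - 45.255*I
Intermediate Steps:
C = 2*I*√2 (C = √(-8) = 2*I*√2 ≈ 2.8284*I)
(-1*16)*(((-3 + C) - 9) + 41) = (-1*16)*(((-3 + 2*I*√2) - 9) + 41) = -16*((-12 + 2*I*√2) + 41) = -16*(29 + 2*I*√2) = -464 - 32*I*√2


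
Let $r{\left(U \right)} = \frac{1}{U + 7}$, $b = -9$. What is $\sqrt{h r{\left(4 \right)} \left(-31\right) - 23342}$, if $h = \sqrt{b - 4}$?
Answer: $\frac{\sqrt{-2824382 - 341 i \sqrt{13}}}{11} \approx 0.033254 - 152.78 i$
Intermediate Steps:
$h = i \sqrt{13}$ ($h = \sqrt{-9 - 4} = \sqrt{-13} = i \sqrt{13} \approx 3.6056 i$)
$r{\left(U \right)} = \frac{1}{7 + U}$
$\sqrt{h r{\left(4 \right)} \left(-31\right) - 23342} = \sqrt{\frac{i \sqrt{13}}{7 + 4} \left(-31\right) - 23342} = \sqrt{\frac{i \sqrt{13}}{11} \left(-31\right) - 23342} = \sqrt{- \frac{31 i \sqrt{13}}{11} - 23342} = \sqrt{-23342 - \frac{31 i \sqrt{13}}{11}}$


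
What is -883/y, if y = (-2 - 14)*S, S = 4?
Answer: 883/64 ≈ 13.797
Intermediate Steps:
y = -64 (y = (-2 - 14)*4 = -16*4 = -64)
-883/y = -883/(-64) = -883*(-1/64) = 883/64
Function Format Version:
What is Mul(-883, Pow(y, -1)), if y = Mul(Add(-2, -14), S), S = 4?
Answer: Rational(883, 64) ≈ 13.797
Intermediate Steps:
y = -64 (y = Mul(Add(-2, -14), 4) = Mul(-16, 4) = -64)
Mul(-883, Pow(y, -1)) = Mul(-883, Pow(-64, -1)) = Mul(-883, Rational(-1, 64)) = Rational(883, 64)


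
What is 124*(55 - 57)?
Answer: -248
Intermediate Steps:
124*(55 - 57) = 124*(-2) = -248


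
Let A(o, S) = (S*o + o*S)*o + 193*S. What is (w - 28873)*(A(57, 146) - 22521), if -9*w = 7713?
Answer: -28373271450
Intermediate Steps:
w = -857 (w = -⅑*7713 = -857)
A(o, S) = 193*S + 2*S*o² (A(o, S) = (S*o + S*o)*o + 193*S = (2*S*o)*o + 193*S = 2*S*o² + 193*S = 193*S + 2*S*o²)
(w - 28873)*(A(57, 146) - 22521) = (-857 - 28873)*(146*(193 + 2*57²) - 22521) = -29730*(146*(193 + 2*3249) - 22521) = -29730*(146*(193 + 6498) - 22521) = -29730*(146*6691 - 22521) = -29730*(976886 - 22521) = -29730*954365 = -28373271450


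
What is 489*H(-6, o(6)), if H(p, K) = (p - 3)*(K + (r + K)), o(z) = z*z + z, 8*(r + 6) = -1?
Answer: -2741823/8 ≈ -3.4273e+5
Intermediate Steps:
r = -49/8 (r = -6 + (⅛)*(-1) = -6 - ⅛ = -49/8 ≈ -6.1250)
o(z) = z + z² (o(z) = z² + z = z + z²)
H(p, K) = (-3 + p)*(-49/8 + 2*K) (H(p, K) = (p - 3)*(K + (-49/8 + K)) = (-3 + p)*(-49/8 + 2*K))
489*H(-6, o(6)) = 489*(147/8 - 36*(1 + 6) - 49/8*(-6) + 2*(6*(1 + 6))*(-6)) = 489*(147/8 - 36*7 + 147/4 + 2*(6*7)*(-6)) = 489*(147/8 - 6*42 + 147/4 + 2*42*(-6)) = 489*(147/8 - 252 + 147/4 - 504) = 489*(-5607/8) = -2741823/8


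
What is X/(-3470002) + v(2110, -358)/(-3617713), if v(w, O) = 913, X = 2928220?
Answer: -481664894213/570612333883 ≈ -0.84412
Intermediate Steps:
X/(-3470002) + v(2110, -358)/(-3617713) = 2928220/(-3470002) + 913/(-3617713) = 2928220*(-1/3470002) + 913*(-1/3617713) = -1464110/1735001 - 83/328883 = -481664894213/570612333883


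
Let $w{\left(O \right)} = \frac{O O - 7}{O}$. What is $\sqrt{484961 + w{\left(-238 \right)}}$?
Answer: $\frac{\sqrt{560339822}}{34} \approx 696.22$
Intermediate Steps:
$w{\left(O \right)} = \frac{-7 + O^{2}}{O}$ ($w{\left(O \right)} = \frac{O^{2} - 7}{O} = \frac{-7 + O^{2}}{O}$)
$\sqrt{484961 + w{\left(-238 \right)}} = \sqrt{484961 - \left(238 + \frac{7}{-238}\right)} = \sqrt{484961 - \frac{8091}{34}} = \sqrt{\frac{16480583}{34}} = \frac{\sqrt{560339822}}{34}$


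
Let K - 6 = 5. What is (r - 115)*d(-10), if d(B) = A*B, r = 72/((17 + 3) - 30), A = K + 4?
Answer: 18330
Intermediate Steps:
K = 11 (K = 6 + 5 = 11)
A = 15 (A = 11 + 4 = 15)
r = -36/5 (r = 72/(20 - 30) = 72/(-10) = 72*(-⅒) = -36/5 ≈ -7.2000)
d(B) = 15*B
(r - 115)*d(-10) = (-36/5 - 115)*(15*(-10)) = -611/5*(-150) = 18330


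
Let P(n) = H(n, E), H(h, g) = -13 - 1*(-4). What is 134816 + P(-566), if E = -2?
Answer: 134807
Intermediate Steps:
H(h, g) = -9 (H(h, g) = -13 + 4 = -9)
P(n) = -9
134816 + P(-566) = 134816 - 9 = 134807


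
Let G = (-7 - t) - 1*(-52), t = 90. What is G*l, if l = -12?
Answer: 540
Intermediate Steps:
G = -45 (G = (-7 - 1*90) - 1*(-52) = (-7 - 90) + 52 = -97 + 52 = -45)
G*l = -45*(-12) = 540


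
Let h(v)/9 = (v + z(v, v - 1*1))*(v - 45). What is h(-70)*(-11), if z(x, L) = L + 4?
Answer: -1559745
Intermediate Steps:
z(x, L) = 4 + L
h(v) = 9*(-45 + v)*(3 + 2*v) (h(v) = 9*((v + (4 + (v - 1*1)))*(v - 45)) = 9*((v + (4 + (v - 1)))*(-45 + v)) = 9*((v + (4 + (-1 + v)))*(-45 + v)) = 9*((v + (3 + v))*(-45 + v)) = 9*((3 + 2*v)*(-45 + v)) = 9*((-45 + v)*(3 + 2*v)) = 9*(-45 + v)*(3 + 2*v))
h(-70)*(-11) = (-1215 - 783*(-70) + 18*(-70)²)*(-11) = (-1215 + 54810 + 18*4900)*(-11) = (-1215 + 54810 + 88200)*(-11) = 141795*(-11) = -1559745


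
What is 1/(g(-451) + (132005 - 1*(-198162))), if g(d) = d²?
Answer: 1/533568 ≈ 1.8742e-6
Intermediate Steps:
1/(g(-451) + (132005 - 1*(-198162))) = 1/((-451)² + (132005 - 1*(-198162))) = 1/(203401 + (132005 + 198162)) = 1/(203401 + 330167) = 1/533568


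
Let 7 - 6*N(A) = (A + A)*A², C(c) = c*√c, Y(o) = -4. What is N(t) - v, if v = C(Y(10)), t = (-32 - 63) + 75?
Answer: 16007/6 + 8*I ≈ 2667.8 + 8.0*I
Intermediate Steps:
C(c) = c^(3/2)
t = -20 (t = -95 + 75 = -20)
v = -8*I (v = (-4)^(3/2) = -8*I ≈ -8.0*I)
N(A) = 7/6 - A³/3 (N(A) = 7/6 - (A + A)*A²/6 = 7/6 - 2*A*A²/6 = 7/6 - A³/3)
N(t) - v = (7/6 - ⅓*(-20)³) - (-8)*I = (7/6 - ⅓*(-8000)) + 8*I = (7/6 + 8000/3) + 8*I = 16007/6 + 8*I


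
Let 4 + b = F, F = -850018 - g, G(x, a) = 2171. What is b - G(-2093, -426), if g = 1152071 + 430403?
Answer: -2434667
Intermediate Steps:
g = 1582474
F = -2432492 (F = -850018 - 1*1582474 = -850018 - 1582474 = -2432492)
b = -2432496 (b = -4 - 2432492 = -2432496)
b - G(-2093, -426) = -2432496 - 1*2171 = -2432496 - 2171 = -2434667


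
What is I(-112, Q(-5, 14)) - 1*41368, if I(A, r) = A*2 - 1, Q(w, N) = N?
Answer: -41593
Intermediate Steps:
I(A, r) = -1 + 2*A (I(A, r) = 2*A - 1 = -1 + 2*A)
I(-112, Q(-5, 14)) - 1*41368 = (-1 + 2*(-112)) - 1*41368 = (-1 - 224) - 41368 = -225 - 41368 = -41593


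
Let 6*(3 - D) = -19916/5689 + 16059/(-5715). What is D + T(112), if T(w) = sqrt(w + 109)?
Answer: 263469007/65025270 + sqrt(221) ≈ 18.918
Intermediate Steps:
T(w) = sqrt(109 + w)
D = 263469007/65025270 (D = 3 - (-19916/5689 + 16059/(-5715))/6 = 3 - (-19916*1/5689 + 16059*(-1/5715))/6 = 3 - (-19916/5689 - 5353/1905)/6 = 3 - 1/6*(-68393197/10837545) = 3 + 68393197/65025270 = 263469007/65025270 ≈ 4.0518)
D + T(112) = 263469007/65025270 + sqrt(109 + 112) = 263469007/65025270 + sqrt(221)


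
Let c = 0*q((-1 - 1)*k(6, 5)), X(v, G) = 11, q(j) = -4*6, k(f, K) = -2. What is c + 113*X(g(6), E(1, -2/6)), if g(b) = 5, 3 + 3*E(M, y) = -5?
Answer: 1243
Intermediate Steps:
E(M, y) = -8/3 (E(M, y) = -1 + (1/3)*(-5) = -1 - 5/3 = -8/3)
q(j) = -24
c = 0 (c = 0*(-24) = 0)
c + 113*X(g(6), E(1, -2/6)) = 0 + 113*11 = 0 + 1243 = 1243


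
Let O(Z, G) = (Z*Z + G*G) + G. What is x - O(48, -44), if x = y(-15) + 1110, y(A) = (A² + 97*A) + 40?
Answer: -4276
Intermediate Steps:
O(Z, G) = G + G² + Z² (O(Z, G) = (Z² + G²) + G = (G² + Z²) + G = G + G² + Z²)
y(A) = 40 + A² + 97*A
x = -80 (x = (40 + (-15)² + 97*(-15)) + 1110 = (40 + 225 - 1455) + 1110 = -1190 + 1110 = -80)
x - O(48, -44) = -80 - (-44 + (-44)² + 48²) = -80 - (-44 + 1936 + 2304) = -80 - 1*4196 = -80 - 4196 = -4276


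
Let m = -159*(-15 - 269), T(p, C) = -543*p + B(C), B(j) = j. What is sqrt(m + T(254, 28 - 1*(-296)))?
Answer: I*sqrt(92442) ≈ 304.04*I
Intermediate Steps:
T(p, C) = C - 543*p (T(p, C) = -543*p + C = C - 543*p)
m = 45156 (m = -159*(-284) = 45156)
sqrt(m + T(254, 28 - 1*(-296))) = sqrt(45156 + ((28 - 1*(-296)) - 543*254)) = sqrt(45156 + ((28 + 296) - 137922)) = sqrt(45156 + (324 - 137922)) = sqrt(45156 - 137598) = sqrt(-92442) = I*sqrt(92442)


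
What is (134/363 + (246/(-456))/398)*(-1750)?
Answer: -3533555375/5490012 ≈ -643.63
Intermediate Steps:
(134/363 + (246/(-456))/398)*(-1750) = (134*(1/363) + (246*(-1/456))*(1/398))*(-1750) = (134/363 - 41/76*1/398)*(-1750) = (134/363 - 41/30248)*(-1750) = (4038349/10980024)*(-1750) = -3533555375/5490012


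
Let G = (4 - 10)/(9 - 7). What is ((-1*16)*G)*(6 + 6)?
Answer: 576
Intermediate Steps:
G = -3 (G = -6/2 = -6*½ = -3)
((-1*16)*G)*(6 + 6) = (-1*16*(-3))*(6 + 6) = -16*(-3)*12 = 48*12 = 576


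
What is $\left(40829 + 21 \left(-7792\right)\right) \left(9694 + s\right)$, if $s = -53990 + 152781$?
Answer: $-13322283455$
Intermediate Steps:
$s = 98791$
$\left(40829 + 21 \left(-7792\right)\right) \left(9694 + s\right) = \left(40829 + 21 \left(-7792\right)\right) \left(9694 + 98791\right) = \left(40829 - 163632\right) 108485 = \left(-122803\right) 108485 = -13322283455$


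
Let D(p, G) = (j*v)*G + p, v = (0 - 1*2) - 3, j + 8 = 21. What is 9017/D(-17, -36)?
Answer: 9017/2323 ≈ 3.8816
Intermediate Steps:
j = 13 (j = -8 + 21 = 13)
v = -5 (v = (0 - 2) - 3 = -2 - 3 = -5)
D(p, G) = p - 65*G (D(p, G) = (13*(-5))*G + p = -65*G + p = p - 65*G)
9017/D(-17, -36) = 9017/(-17 - 65*(-36)) = 9017/(-17 + 2340) = 9017/2323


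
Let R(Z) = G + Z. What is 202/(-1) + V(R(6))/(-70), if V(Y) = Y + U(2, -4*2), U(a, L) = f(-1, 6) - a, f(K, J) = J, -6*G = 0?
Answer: -1415/7 ≈ -202.14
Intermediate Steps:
G = 0 (G = -⅙*0 = 0)
U(a, L) = 6 - a
R(Z) = Z (R(Z) = 0 + Z = Z)
V(Y) = 4 + Y (V(Y) = Y + (6 - 1*2) = Y + (6 - 2) = Y + 4 = 4 + Y)
202/(-1) + V(R(6))/(-70) = 202/(-1) + (4 + 6)/(-70) = 202*(-1) + 10*(-1/70) = -202 - ⅐ = -1415/7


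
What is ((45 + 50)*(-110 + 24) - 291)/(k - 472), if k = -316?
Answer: 8461/788 ≈ 10.737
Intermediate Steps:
((45 + 50)*(-110 + 24) - 291)/(k - 472) = ((45 + 50)*(-110 + 24) - 291)/(-316 - 472) = (95*(-86) - 291)/(-788) = (-8170 - 291)*(-1/788) = -8461*(-1/788) = 8461/788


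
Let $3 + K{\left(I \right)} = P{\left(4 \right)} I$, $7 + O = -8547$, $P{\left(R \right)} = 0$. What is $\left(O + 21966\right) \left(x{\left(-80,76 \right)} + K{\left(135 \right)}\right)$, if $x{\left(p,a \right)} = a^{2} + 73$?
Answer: $78406552$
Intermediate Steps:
$x{\left(p,a \right)} = 73 + a^{2}$
$O = -8554$ ($O = -7 - 8547 = -8554$)
$K{\left(I \right)} = -3$ ($K{\left(I \right)} = -3 + 0 I = -3 + 0 = -3$)
$\left(O + 21966\right) \left(x{\left(-80,76 \right)} + K{\left(135 \right)}\right) = \left(-8554 + 21966\right) \left(\left(73 + 76^{2}\right) - 3\right) = 13412 \left(\left(73 + 5776\right) - 3\right) = 13412 \left(5849 - 3\right) = 13412 \cdot 5846 = 78406552$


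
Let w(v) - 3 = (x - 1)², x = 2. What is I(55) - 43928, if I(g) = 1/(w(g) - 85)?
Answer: -3558169/81 ≈ -43928.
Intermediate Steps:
w(v) = 4 (w(v) = 3 + (2 - 1)² = 3 + 1² = 3 + 1 = 4)
I(g) = -1/81 (I(g) = 1/(4 - 85) = 1/(-81) = -1/81)
I(55) - 43928 = -1/81 - 43928 = -3558169/81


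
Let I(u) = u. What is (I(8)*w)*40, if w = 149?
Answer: 47680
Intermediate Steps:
(I(8)*w)*40 = (8*149)*40 = 1192*40 = 47680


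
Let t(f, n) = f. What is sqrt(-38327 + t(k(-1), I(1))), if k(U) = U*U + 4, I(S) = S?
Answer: 3*I*sqrt(4258) ≈ 195.76*I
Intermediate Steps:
k(U) = 4 + U**2 (k(U) = U**2 + 4 = 4 + U**2)
sqrt(-38327 + t(k(-1), I(1))) = sqrt(-38327 + (4 + (-1)**2)) = sqrt(-38327 + (4 + 1)) = sqrt(-38327 + 5) = sqrt(-38322) = 3*I*sqrt(4258)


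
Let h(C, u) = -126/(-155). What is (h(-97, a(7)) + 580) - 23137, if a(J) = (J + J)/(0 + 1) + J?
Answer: -3496209/155 ≈ -22556.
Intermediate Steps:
a(J) = 3*J (a(J) = (2*J)/1 + J = (2*J)*1 + J = 2*J + J = 3*J)
h(C, u) = 126/155 (h(C, u) = -126*(-1/155) = 126/155)
(h(-97, a(7)) + 580) - 23137 = (126/155 + 580) - 23137 = 90026/155 - 23137 = -3496209/155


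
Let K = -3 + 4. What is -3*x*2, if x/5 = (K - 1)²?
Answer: 0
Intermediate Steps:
K = 1
x = 0 (x = 5*(1 - 1)² = 5*0² = 5*0 = 0)
-3*x*2 = -3*0*2 = 0*2 = 0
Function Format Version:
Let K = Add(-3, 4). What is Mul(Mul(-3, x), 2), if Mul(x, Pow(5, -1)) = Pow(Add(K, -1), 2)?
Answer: 0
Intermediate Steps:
K = 1
x = 0 (x = Mul(5, Pow(Add(1, -1), 2)) = Mul(5, Pow(0, 2)) = Mul(5, 0) = 0)
Mul(Mul(-3, x), 2) = Mul(Mul(-3, 0), 2) = Mul(0, 2) = 0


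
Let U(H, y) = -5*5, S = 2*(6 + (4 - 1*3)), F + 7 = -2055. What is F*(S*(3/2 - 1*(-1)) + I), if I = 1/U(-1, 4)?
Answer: -1802188/25 ≈ -72088.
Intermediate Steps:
F = -2062 (F = -7 - 2055 = -2062)
S = 14 (S = 2*(6 + (4 - 3)) = 2*(6 + 1) = 2*7 = 14)
U(H, y) = -25
I = -1/25 (I = 1/(-25) = -1/25 ≈ -0.040000)
F*(S*(3/2 - 1*(-1)) + I) = -2062*(14*(3/2 - 1*(-1)) - 1/25) = -2062*(14*(3*(½) + 1) - 1/25) = -2062*(14*(3/2 + 1) - 1/25) = -2062*(14*(5/2) - 1/25) = -2062*(35 - 1/25) = -2062*874/25 = -1802188/25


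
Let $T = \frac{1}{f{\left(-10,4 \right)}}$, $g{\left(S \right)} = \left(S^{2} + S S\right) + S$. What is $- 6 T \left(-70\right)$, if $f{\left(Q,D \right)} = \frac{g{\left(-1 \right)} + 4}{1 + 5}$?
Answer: $504$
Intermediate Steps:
$g{\left(S \right)} = S + 2 S^{2}$ ($g{\left(S \right)} = \left(S^{2} + S^{2}\right) + S = 2 S^{2} + S = S + 2 S^{2}$)
$f{\left(Q,D \right)} = \frac{5}{6}$ ($f{\left(Q,D \right)} = \frac{- (1 + 2 \left(-1\right)) + 4}{1 + 5} = \frac{- (1 - 2) + 4}{6} = \left(\left(-1\right) \left(-1\right) + 4\right) \frac{1}{6} = \left(1 + 4\right) \frac{1}{6} = 5 \cdot \frac{1}{6} = \frac{5}{6}$)
$T = \frac{6}{5}$ ($T = \frac{1}{\frac{5}{6}} = \frac{6}{5} \approx 1.2$)
$- 6 T \left(-70\right) = \left(-6\right) \frac{6}{5} \left(-70\right) = \left(- \frac{36}{5}\right) \left(-70\right) = 504$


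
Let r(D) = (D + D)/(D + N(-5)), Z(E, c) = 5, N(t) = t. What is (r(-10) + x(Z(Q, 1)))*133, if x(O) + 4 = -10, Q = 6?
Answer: -5054/3 ≈ -1684.7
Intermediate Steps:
r(D) = 2*D/(-5 + D) (r(D) = (D + D)/(D - 5) = (2*D)/(-5 + D) = 2*D/(-5 + D))
x(O) = -14 (x(O) = -4 - 10 = -14)
(r(-10) + x(Z(Q, 1)))*133 = (2*(-10)/(-5 - 10) - 14)*133 = (2*(-10)/(-15) - 14)*133 = (2*(-10)*(-1/15) - 14)*133 = (4/3 - 14)*133 = -38/3*133 = -5054/3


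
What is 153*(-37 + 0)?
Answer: -5661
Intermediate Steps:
153*(-37 + 0) = 153*(-37) = -5661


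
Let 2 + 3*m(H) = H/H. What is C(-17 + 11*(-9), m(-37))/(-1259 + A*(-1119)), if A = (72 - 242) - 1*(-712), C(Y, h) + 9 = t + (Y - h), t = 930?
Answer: -2416/1823271 ≈ -0.0013251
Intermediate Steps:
m(H) = -1/3 (m(H) = -2/3 + (H/H)/3 = -2/3 + (1/3)*1 = -2/3 + 1/3 = -1/3)
C(Y, h) = 921 + Y - h (C(Y, h) = -9 + (930 + (Y - h)) = -9 + (930 + Y - h) = 921 + Y - h)
A = 542 (A = -170 + 712 = 542)
C(-17 + 11*(-9), m(-37))/(-1259 + A*(-1119)) = (921 + (-17 + 11*(-9)) - 1*(-1/3))/(-1259 + 542*(-1119)) = (921 + (-17 - 99) + 1/3)/(-1259 - 606498) = (921 - 116 + 1/3)/(-607757) = (2416/3)*(-1/607757) = -2416/1823271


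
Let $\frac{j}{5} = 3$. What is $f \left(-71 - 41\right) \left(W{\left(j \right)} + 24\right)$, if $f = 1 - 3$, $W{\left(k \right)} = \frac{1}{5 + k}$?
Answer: $\frac{26936}{5} \approx 5387.2$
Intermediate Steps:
$j = 15$ ($j = 5 \cdot 3 = 15$)
$f = -2$ ($f = 1 - 3 = -2$)
$f \left(-71 - 41\right) \left(W{\left(j \right)} + 24\right) = - 2 \left(-71 - 41\right) \left(\frac{1}{5 + 15} + 24\right) = - 2 \left(- 112 \left(\frac{1}{20} + 24\right)\right) = - 2 \left(\left(-112\right) \frac{481}{20}\right) = \left(-2\right) \left(- \frac{13468}{5}\right) = \frac{26936}{5}$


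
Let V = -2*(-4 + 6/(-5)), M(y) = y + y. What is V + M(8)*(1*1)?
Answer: 132/5 ≈ 26.400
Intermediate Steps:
M(y) = 2*y
V = 52/5 (V = -2*(-4 + 6*(-⅕)) = -2*(-4 - 6/5) = -2*(-26/5) = 52/5 ≈ 10.400)
V + M(8)*(1*1) = 52/5 + (2*8)*(1*1) = 52/5 + 16*1 = 52/5 + 16 = 132/5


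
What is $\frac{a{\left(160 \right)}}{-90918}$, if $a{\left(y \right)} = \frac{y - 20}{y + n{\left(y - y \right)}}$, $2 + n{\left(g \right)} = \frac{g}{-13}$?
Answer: $- \frac{35}{3591261} \approx -9.7459 \cdot 10^{-6}$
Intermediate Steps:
$n{\left(g \right)} = -2 - \frac{g}{13}$ ($n{\left(g \right)} = -2 + \frac{g}{-13} = -2 + g \left(- \frac{1}{13}\right) = -2 - \frac{g}{13}$)
$a{\left(y \right)} = \frac{-20 + y}{-2 + y}$ ($a{\left(y \right)} = \frac{y - 20}{y - \left(2 + \frac{y - y}{13}\right)} = \frac{-20 + y}{y - 2} = \frac{-20 + y}{-2 + y}$)
$\frac{a{\left(160 \right)}}{-90918} = \frac{\frac{1}{-2 + 160} \left(-20 + 160\right)}{-90918} = \frac{1}{158} \cdot 140 \left(- \frac{1}{90918}\right) = \frac{70}{79} \left(- \frac{1}{90918}\right) = - \frac{35}{3591261}$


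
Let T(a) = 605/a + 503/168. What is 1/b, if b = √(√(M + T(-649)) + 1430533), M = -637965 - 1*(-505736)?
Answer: 2*√1239/√(7089721548 + I*√3247749592458) ≈ 0.00083609 - 1.0626e-7*I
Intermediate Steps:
T(a) = 503/168 + 605/a (T(a) = 605/a + 503*(1/168) = 605/a + 503/168 = 503/168 + 605/a)
M = -132229 (M = -637965 + 505736 = -132229)
b = √(1430533 + I*√3247749592458/4956) (b = √(√(-132229 + (503/168 + 605/(-649))) + 1430533) = √(√(-132229 + (503/168 + 605*(-1/649))) + 1430533) = √(√(-132229 + (503/168 - 55/59)) + 1430533) = √(√(-132229 + 20437/9912) + 1430533) = √(√(-1310633411/9912) + 1430533) = √(I*√3247749592458/4956 + 1430533) = √(1430533 + I*√3247749592458/4956) ≈ 1196.0 + 0.15*I)
1/b = 1/(√(8784164997972 + 1239*I*√3247749592458)/2478) = 2478/√(8784164997972 + 1239*I*√3247749592458)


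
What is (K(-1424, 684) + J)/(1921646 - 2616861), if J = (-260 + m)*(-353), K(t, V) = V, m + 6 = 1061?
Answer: 279951/695215 ≈ 0.40268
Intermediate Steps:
m = 1055 (m = -6 + 1061 = 1055)
J = -280635 (J = (-260 + 1055)*(-353) = 795*(-353) = -280635)
(K(-1424, 684) + J)/(1921646 - 2616861) = (684 - 280635)/(1921646 - 2616861) = -279951/(-695215) = -279951*(-1/695215) = 279951/695215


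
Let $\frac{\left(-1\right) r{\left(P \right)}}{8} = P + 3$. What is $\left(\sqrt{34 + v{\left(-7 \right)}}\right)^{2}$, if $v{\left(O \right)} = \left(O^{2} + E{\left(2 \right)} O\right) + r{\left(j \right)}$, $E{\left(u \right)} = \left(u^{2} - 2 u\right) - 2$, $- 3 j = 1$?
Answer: $\frac{227}{3} \approx 75.667$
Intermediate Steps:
$j = - \frac{1}{3}$ ($j = \left(- \frac{1}{3}\right) 1 = - \frac{1}{3} \approx -0.33333$)
$r{\left(P \right)} = -24 - 8 P$ ($r{\left(P \right)} = - 8 \left(P + 3\right) = - 8 \left(3 + P\right) = -24 - 8 P$)
$E{\left(u \right)} = -2 + u^{2} - 2 u$
$v{\left(O \right)} = - \frac{64}{3} + O^{2} - 2 O$ ($v{\left(O \right)} = \left(O^{2} + \left(-2 + 2^{2} - 4\right) O\right) - \frac{64}{3} = \left(O^{2} + \left(-2 + 4 - 4\right) O\right) + \left(-24 + \frac{8}{3}\right) = \left(O^{2} - 2 O\right) - \frac{64}{3} = - \frac{64}{3} + O^{2} - 2 O$)
$\left(\sqrt{34 + v{\left(-7 \right)}}\right)^{2} = \left(\sqrt{34 - \left(\frac{22}{3} - 49\right)}\right)^{2} = \left(\sqrt{34 + \left(- \frac{64}{3} + 49 + 14\right)}\right)^{2} = \left(\sqrt{34 + \frac{125}{3}}\right)^{2} = \left(\sqrt{\frac{227}{3}}\right)^{2} = \left(\frac{\sqrt{681}}{3}\right)^{2} = \frac{227}{3}$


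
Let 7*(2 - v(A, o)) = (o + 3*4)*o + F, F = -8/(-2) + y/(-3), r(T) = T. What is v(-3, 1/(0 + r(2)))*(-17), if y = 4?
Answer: -1037/84 ≈ -12.345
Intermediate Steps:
F = 8/3 (F = -8/(-2) + 4/(-3) = -8*(-1/2) + 4*(-1/3) = 4 - 4/3 = 8/3 ≈ 2.6667)
v(A, o) = 34/21 - o*(12 + o)/7 (v(A, o) = 2 - ((o + 3*4)*o + 8/3)/7 = 2 - ((o + 12)*o + 8/3)/7 = 2 - ((12 + o)*o + 8/3)/7 = 2 - (o*(12 + o) + 8/3)/7 = 2 - (8/3 + o*(12 + o))/7 = 2 + (-8/21 - o*(12 + o)/7) = 34/21 - o*(12 + o)/7)
v(-3, 1/(0 + r(2)))*(-17) = (34/21 - 12/(7*(0 + 2)) - 1/(7*(0 + 2)**2))*(-17) = (34/21 - 12/7/2 - (1/2)**2/7)*(-17) = (34/21 - 12/7*1/2 - (1/2)**2/7)*(-17) = (34/21 - 6/7 - 1/7*1/4)*(-17) = (34/21 - 6/7 - 1/28)*(-17) = (61/84)*(-17) = -1037/84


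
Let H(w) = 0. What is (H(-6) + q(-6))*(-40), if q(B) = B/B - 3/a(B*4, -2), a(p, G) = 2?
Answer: 20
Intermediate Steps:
q(B) = -1/2 (q(B) = B/B - 3/2 = 1 - 3*1/2 = 1 - 3/2 = -1/2)
(H(-6) + q(-6))*(-40) = (0 - 1/2)*(-40) = -1/2*(-40) = 20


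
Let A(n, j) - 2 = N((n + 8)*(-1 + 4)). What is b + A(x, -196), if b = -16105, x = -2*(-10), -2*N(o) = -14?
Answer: -16096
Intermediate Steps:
N(o) = 7 (N(o) = -½*(-14) = 7)
x = 20
A(n, j) = 9 (A(n, j) = 2 + 7 = 9)
b + A(x, -196) = -16105 + 9 = -16096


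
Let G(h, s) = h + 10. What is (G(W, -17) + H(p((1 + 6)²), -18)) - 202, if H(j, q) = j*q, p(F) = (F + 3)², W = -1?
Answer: -48865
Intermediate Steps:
G(h, s) = 10 + h
p(F) = (3 + F)²
(G(W, -17) + H(p((1 + 6)²), -18)) - 202 = ((10 - 1) + (3 + (1 + 6)²)²*(-18)) - 202 = (9 + (3 + 7²)²*(-18)) - 202 = (9 + (3 + 49)²*(-18)) - 202 = (9 + 52²*(-18)) - 202 = (9 + 2704*(-18)) - 202 = (9 - 48672) - 202 = -48663 - 202 = -48865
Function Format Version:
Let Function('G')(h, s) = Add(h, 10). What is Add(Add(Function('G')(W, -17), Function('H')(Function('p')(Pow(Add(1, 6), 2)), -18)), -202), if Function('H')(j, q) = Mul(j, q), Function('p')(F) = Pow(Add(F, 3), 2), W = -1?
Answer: -48865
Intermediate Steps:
Function('G')(h, s) = Add(10, h)
Function('p')(F) = Pow(Add(3, F), 2)
Add(Add(Function('G')(W, -17), Function('H')(Function('p')(Pow(Add(1, 6), 2)), -18)), -202) = Add(Add(Add(10, -1), Mul(Pow(Add(3, Pow(Add(1, 6), 2)), 2), -18)), -202) = Add(Add(9, Mul(Pow(Add(3, Pow(7, 2)), 2), -18)), -202) = Add(Add(9, Mul(Pow(Add(3, 49), 2), -18)), -202) = Add(Add(9, Mul(Pow(52, 2), -18)), -202) = Add(Add(9, Mul(2704, -18)), -202) = Add(Add(9, -48672), -202) = Add(-48663, -202) = -48865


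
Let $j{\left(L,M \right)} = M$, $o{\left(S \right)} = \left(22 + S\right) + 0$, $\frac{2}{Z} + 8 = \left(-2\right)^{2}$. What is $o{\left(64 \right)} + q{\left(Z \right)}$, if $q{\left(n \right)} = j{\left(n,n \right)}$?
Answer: $\frac{171}{2} \approx 85.5$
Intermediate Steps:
$Z = - \frac{1}{2}$ ($Z = \frac{2}{-8 + \left(-2\right)^{2}} = \frac{2}{-8 + 4} = \frac{2}{-4} = 2 \left(- \frac{1}{4}\right) = - \frac{1}{2} \approx -0.5$)
$o{\left(S \right)} = 22 + S$
$q{\left(n \right)} = n$
$o{\left(64 \right)} + q{\left(Z \right)} = \left(22 + 64\right) - \frac{1}{2} = 86 - \frac{1}{2} = \frac{171}{2}$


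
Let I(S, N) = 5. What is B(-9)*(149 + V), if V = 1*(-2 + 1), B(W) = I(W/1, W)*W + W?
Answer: -7992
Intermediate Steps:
B(W) = 6*W (B(W) = 5*W + W = 6*W)
V = -1 (V = 1*(-1) = -1)
B(-9)*(149 + V) = (6*(-9))*(149 - 1) = -54*148 = -7992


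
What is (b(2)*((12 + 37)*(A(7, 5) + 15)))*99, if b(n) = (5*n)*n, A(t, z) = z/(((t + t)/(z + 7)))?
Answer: 1871100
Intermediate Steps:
A(t, z) = z*(7 + z)/(2*t) (A(t, z) = z/(((2*t)/(7 + z))) = z/((2*t/(7 + z))) = z*((7 + z)/(2*t)) = z*(7 + z)/(2*t))
b(n) = 5*n**2
(b(2)*((12 + 37)*(A(7, 5) + 15)))*99 = ((5*2**2)*((12 + 37)*((1/2)*5*(7 + 5)/7 + 15)))*99 = ((5*4)*(49*((1/2)*5*(1/7)*12 + 15)))*99 = (20*(49*(30/7 + 15)))*99 = (20*(49*(135/7)))*99 = (20*945)*99 = 18900*99 = 1871100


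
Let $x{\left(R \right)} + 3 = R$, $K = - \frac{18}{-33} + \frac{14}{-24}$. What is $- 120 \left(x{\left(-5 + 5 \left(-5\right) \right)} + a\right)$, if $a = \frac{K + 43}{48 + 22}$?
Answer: $\frac{299249}{77} \approx 3886.4$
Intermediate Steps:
$K = - \frac{5}{132}$ ($K = \left(-18\right) \left(- \frac{1}{33}\right) + 14 \left(- \frac{1}{24}\right) = \frac{6}{11} - \frac{7}{12} = - \frac{5}{132} \approx -0.037879$)
$x{\left(R \right)} = -3 + R$
$a = \frac{5671}{9240}$ ($a = \frac{- \frac{5}{132} + 43}{48 + 22} = \frac{5671}{132 \cdot 70} = \frac{5671}{132} \cdot \frac{1}{70} = \frac{5671}{9240} \approx 0.61374$)
$- 120 \left(x{\left(-5 + 5 \left(-5\right) \right)} + a\right) = - 120 \left(\left(-3 + \left(-5 + 5 \left(-5\right)\right)\right) + \frac{5671}{9240}\right) = - 120 \left(\left(-3 - 30\right) + \frac{5671}{9240}\right) = - 120 \left(-33 + \frac{5671}{9240}\right) = \left(-120\right) \left(- \frac{299249}{9240}\right) = \frac{299249}{77}$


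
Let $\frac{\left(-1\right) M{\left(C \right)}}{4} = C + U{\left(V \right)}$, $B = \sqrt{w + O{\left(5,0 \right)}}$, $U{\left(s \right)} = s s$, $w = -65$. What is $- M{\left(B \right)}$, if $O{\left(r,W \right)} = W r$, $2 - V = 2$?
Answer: $4 i \sqrt{65} \approx 32.249 i$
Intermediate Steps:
$V = 0$ ($V = 2 - 2 = 0$)
$U{\left(s \right)} = s^{2}$
$B = i \sqrt{65}$ ($B = \sqrt{-65 + 0 \cdot 5} = \sqrt{-65 + 0} = \sqrt{-65} = i \sqrt{65} \approx 8.0623 i$)
$M{\left(C \right)} = - 4 C$ ($M{\left(C \right)} = - 4 \left(C + 0^{2}\right) = - 4 \left(C + 0\right) = - 4 C$)
$- M{\left(B \right)} = - \left(-4\right) i \sqrt{65} = 4 i \sqrt{65}$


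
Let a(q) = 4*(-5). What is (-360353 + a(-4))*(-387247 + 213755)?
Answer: 62521832516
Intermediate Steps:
a(q) = -20
(-360353 + a(-4))*(-387247 + 213755) = (-360353 - 20)*(-387247 + 213755) = -360373*(-173492) = 62521832516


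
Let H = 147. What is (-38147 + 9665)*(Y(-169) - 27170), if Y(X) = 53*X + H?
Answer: 1024782360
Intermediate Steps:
Y(X) = 147 + 53*X (Y(X) = 53*X + 147 = 147 + 53*X)
(-38147 + 9665)*(Y(-169) - 27170) = (-38147 + 9665)*((147 + 53*(-169)) - 27170) = -28482*((147 - 8957) - 27170) = -28482*(-8810 - 27170) = -28482*(-35980) = 1024782360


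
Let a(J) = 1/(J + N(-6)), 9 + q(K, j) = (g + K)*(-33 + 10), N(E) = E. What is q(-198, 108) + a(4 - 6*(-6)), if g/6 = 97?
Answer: -300593/34 ≈ -8841.0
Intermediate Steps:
g = 582 (g = 6*97 = 582)
q(K, j) = -13395 - 23*K (q(K, j) = -9 + (582 + K)*(-33 + 10) = -9 + (582 + K)*(-23) = -9 + (-13386 - 23*K) = -13395 - 23*K)
a(J) = 1/(-6 + J) (a(J) = 1/(J - 6) = 1/(-6 + J))
q(-198, 108) + a(4 - 6*(-6)) = (-13395 - 23*(-198)) + 1/(-6 + (4 - 6*(-6))) = (-13395 + 4554) + 1/(-6 + (4 + 36)) = -8841 + 1/(-6 + 40) = -8841 + 1/34 = -300593/34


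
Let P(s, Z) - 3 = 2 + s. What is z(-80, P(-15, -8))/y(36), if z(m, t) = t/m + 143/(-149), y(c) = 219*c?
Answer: -995/9397728 ≈ -0.00010588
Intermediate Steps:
P(s, Z) = 5 + s (P(s, Z) = 3 + (2 + s) = 5 + s)
z(m, t) = -143/149 + t/m (z(m, t) = t/m + 143*(-1/149) = t/m - 143/149 = -143/149 + t/m)
z(-80, P(-15, -8))/y(36) = (-143/149 + (5 - 15)/(-80))/((219*36)) = (-143/149 - 10*(-1/80))/7884 = (-143/149 + ⅛)*(1/7884) = -995/1192*1/7884 = -995/9397728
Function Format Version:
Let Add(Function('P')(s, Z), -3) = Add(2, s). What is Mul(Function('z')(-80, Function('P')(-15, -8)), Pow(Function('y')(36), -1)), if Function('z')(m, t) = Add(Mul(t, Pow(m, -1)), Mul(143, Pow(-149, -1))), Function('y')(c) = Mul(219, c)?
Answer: Rational(-995, 9397728) ≈ -0.00010588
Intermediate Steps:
Function('P')(s, Z) = Add(5, s) (Function('P')(s, Z) = Add(3, Add(2, s)) = Add(5, s))
Function('z')(m, t) = Add(Rational(-143, 149), Mul(t, Pow(m, -1))) (Function('z')(m, t) = Add(Mul(t, Pow(m, -1)), Mul(143, Rational(-1, 149))) = Add(Mul(t, Pow(m, -1)), Rational(-143, 149)) = Add(Rational(-143, 149), Mul(t, Pow(m, -1))))
Mul(Function('z')(-80, Function('P')(-15, -8)), Pow(Function('y')(36), -1)) = Mul(Add(Rational(-143, 149), Mul(Add(5, -15), Pow(-80, -1))), Pow(Mul(219, 36), -1)) = Mul(Add(Rational(-143, 149), Mul(-10, Rational(-1, 80))), Pow(7884, -1)) = Mul(Add(Rational(-143, 149), Rational(1, 8)), Rational(1, 7884)) = Mul(Rational(-995, 1192), Rational(1, 7884)) = Rational(-995, 9397728)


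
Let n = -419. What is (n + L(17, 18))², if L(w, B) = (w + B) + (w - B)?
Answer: 148225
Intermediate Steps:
L(w, B) = 2*w (L(w, B) = (B + w) + (w - B) = 2*w)
(n + L(17, 18))² = (-419 + 2*17)² = (-419 + 34)² = (-385)² = 148225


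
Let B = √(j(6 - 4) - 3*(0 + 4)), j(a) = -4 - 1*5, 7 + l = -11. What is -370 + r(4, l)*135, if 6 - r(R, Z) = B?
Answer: 440 - 135*I*√21 ≈ 440.0 - 618.65*I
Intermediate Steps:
l = -18 (l = -7 - 11 = -18)
j(a) = -9 (j(a) = -4 - 5 = -9)
B = I*√21 (B = √(-9 - 3*(0 + 4)) = √(-9 - 3*4) = √(-9 - 12) = √(-21) = I*√21 ≈ 4.5826*I)
r(R, Z) = 6 - I*√21
-370 + r(4, l)*135 = -370 + (6 - I*√21)*135 = -370 + (810 - 135*I*√21) = 440 - 135*I*√21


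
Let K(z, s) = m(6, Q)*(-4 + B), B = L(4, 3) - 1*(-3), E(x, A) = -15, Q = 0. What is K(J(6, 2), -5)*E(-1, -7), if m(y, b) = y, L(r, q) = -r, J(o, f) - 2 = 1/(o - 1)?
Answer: 450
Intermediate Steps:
J(o, f) = 2 + 1/(-1 + o) (J(o, f) = 2 + 1/(o - 1) = 2 + 1/(-1 + o))
B = -1 (B = -1*4 - 1*(-3) = -4 + 3 = -1)
K(z, s) = -30 (K(z, s) = 6*(-4 - 1) = 6*(-5) = -30)
K(J(6, 2), -5)*E(-1, -7) = -30*(-15) = 450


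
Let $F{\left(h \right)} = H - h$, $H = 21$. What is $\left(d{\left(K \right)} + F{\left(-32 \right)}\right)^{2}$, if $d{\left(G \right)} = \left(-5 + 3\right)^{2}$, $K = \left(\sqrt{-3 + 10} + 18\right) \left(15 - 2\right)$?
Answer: $3249$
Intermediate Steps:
$K = 234 + 13 \sqrt{7}$ ($K = \left(\sqrt{7} + 18\right) 13 = \left(18 + \sqrt{7}\right) 13 = 234 + 13 \sqrt{7} \approx 268.39$)
$F{\left(h \right)} = 21 - h$
$d{\left(G \right)} = 4$ ($d{\left(G \right)} = \left(-2\right)^{2} = 4$)
$\left(d{\left(K \right)} + F{\left(-32 \right)}\right)^{2} = \left(4 + \left(21 - -32\right)\right)^{2} = \left(4 + \left(21 + 32\right)\right)^{2} = \left(4 + 53\right)^{2} = 57^{2} = 3249$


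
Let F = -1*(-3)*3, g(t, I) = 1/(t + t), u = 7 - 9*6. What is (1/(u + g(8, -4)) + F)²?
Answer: 45468049/564001 ≈ 80.617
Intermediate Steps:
u = -47 (u = 7 - 1*54 = 7 - 54 = -47)
g(t, I) = 1/(2*t)
F = 9 (F = 3*3 = 9)
(1/(u + g(8, -4)) + F)² = (1/(-47 + (½)/8) + 9)² = (1/(-47 + (½)*(⅛)) + 9)² = (1/(-47 + 1/16) + 9)² = (1/(-751/16) + 9)² = (-16/751 + 9)² = (6743/751)² = 45468049/564001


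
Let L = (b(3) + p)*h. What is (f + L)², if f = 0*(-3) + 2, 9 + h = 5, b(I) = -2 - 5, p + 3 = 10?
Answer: 4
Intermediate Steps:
p = 7 (p = -3 + 10 = 7)
b(I) = -7
h = -4 (h = -9 + 5 = -4)
f = 2 (f = 0 + 2 = 2)
L = 0 (L = (-7 + 7)*(-4) = 0*(-4) = 0)
(f + L)² = (2 + 0)² = 2² = 4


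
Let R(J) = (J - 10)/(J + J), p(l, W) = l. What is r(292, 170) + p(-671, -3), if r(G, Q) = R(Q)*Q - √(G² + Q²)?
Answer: -591 - 2*√28541 ≈ -928.88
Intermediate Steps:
R(J) = (-10 + J)/(2*J) (R(J) = (-10 + J)/((2*J)) = (-10 + J)*(1/(2*J)) = (-10 + J)/(2*J))
r(G, Q) = -5 + Q/2 - √(G² + Q²) (r(G, Q) = ((-10 + Q)/(2*Q))*Q - √(G² + Q²) = (-5 + Q/2) - √(G² + Q²) = -5 + Q/2 - √(G² + Q²))
r(292, 170) + p(-671, -3) = (-5 + (½)*170 - √(292² + 170²)) - 671 = (-5 + 85 - √(85264 + 28900)) - 671 = (-5 + 85 - √114164) - 671 = (-5 + 85 - 2*√28541) - 671 = (80 - 2*√28541) - 671 = -591 - 2*√28541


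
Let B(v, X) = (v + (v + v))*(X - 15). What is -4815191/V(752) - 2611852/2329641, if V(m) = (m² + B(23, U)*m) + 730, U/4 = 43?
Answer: -33973818704231/20297346658650 ≈ -1.6738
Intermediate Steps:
U = 172 (U = 4*43 = 172)
B(v, X) = 3*v*(-15 + X) (B(v, X) = (v + 2*v)*(-15 + X) = (3*v)*(-15 + X) = 3*v*(-15 + X))
V(m) = 730 + m² + 10833*m (V(m) = (m² + (3*23*(-15 + 172))*m) + 730 = (m² + (3*23*157)*m) + 730 = (m² + 10833*m) + 730 = 730 + m² + 10833*m)
-4815191/V(752) - 2611852/2329641 = -4815191/(730 + 752² + 10833*752) - 2611852/2329641 = -4815191/(730 + 565504 + 8146416) - 2611852*1/2329641 = -4815191/8712650 - 2611852/2329641 = -33973818704231/20297346658650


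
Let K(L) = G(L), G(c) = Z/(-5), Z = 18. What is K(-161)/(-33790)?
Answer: 9/84475 ≈ 0.00010654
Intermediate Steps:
G(c) = -18/5 (G(c) = 18/(-5) = 18*(-⅕) = -18/5)
K(L) = -18/5
K(-161)/(-33790) = -18/5/(-33790) = -18/5*(-1/33790) = 9/84475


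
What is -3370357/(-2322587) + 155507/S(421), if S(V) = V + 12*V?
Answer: 379624500470/12711518651 ≈ 29.865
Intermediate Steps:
S(V) = 13*V
-3370357/(-2322587) + 155507/S(421) = -3370357/(-2322587) + 155507/((13*421)) = -3370357*(-1/2322587) + 155507/5473 = 3370357/2322587 + 155507*(1/5473) = 3370357/2322587 + 155507/5473 = 379624500470/12711518651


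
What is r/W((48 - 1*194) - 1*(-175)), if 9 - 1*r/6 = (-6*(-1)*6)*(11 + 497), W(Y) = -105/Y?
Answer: 1060182/35 ≈ 30291.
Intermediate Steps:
r = -109674 (r = 54 - 6*-6*(-1)*6*(11 + 497) = 54 - 6*6*6*508 = 54 - 216*508 = 54 - 6*18288 = 54 - 109728 = -109674)
r/W((48 - 1*194) - 1*(-175)) = -109674/((-105/((48 - 1*194) - 1*(-175)))) = -109674/((-105/((48 - 194) + 175))) = -109674/((-105/(-146 + 175))) = -109674/((-105/29)) = -109674/((-105*1/29)) = -109674/(-105/29) = -109674*(-29/105) = 1060182/35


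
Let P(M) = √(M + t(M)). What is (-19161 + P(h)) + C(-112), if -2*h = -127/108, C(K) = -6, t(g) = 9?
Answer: -19167 + √12426/36 ≈ -19164.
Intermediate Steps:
h = 127/216 (h = -(-127)/(2*108) = -½*(-127/108) = 127/216 ≈ 0.58796)
P(M) = √(9 + M) (P(M) = √(M + 9) = √(9 + M))
(-19161 + P(h)) + C(-112) = (-19161 + √(9 + 127/216)) - 6 = (-19161 + √(2071/216)) - 6 = (-19161 + √12426/36) - 6 = -19167 + √12426/36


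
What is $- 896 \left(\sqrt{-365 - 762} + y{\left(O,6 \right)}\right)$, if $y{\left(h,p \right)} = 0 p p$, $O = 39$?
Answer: $- 6272 i \sqrt{23} \approx - 30079.0 i$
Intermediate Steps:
$y{\left(h,p \right)} = 0$ ($y{\left(h,p \right)} = 0 p = 0$)
$- 896 \left(\sqrt{-365 - 762} + y{\left(O,6 \right)}\right) = - 896 \left(\sqrt{-365 - 762} + 0\right) = - 896 \left(\sqrt{-1127} + 0\right) = - 896 \left(7 i \sqrt{23} + 0\right) = - 896 \cdot 7 i \sqrt{23} = - 6272 i \sqrt{23}$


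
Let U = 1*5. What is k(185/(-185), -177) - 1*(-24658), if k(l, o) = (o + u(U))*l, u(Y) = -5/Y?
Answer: 24836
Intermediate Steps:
U = 5
k(l, o) = l*(-1 + o) (k(l, o) = (o - 5/5)*l = (o - 5*⅕)*l = (o - 1)*l = (-1 + o)*l = l*(-1 + o))
k(185/(-185), -177) - 1*(-24658) = (185/(-185))*(-1 - 177) - 1*(-24658) = (185*(-1/185))*(-178) + 24658 = -1*(-178) + 24658 = 178 + 24658 = 24836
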